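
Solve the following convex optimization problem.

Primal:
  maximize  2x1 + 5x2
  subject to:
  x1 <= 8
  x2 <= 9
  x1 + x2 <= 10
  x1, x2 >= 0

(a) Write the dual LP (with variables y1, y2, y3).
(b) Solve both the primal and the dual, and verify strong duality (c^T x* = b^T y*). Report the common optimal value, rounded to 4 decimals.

The standard primal-dual pair for 'max c^T x s.t. A x <= b, x >= 0' is:
  Dual:  min b^T y  s.t.  A^T y >= c,  y >= 0.

So the dual LP is:
  minimize  8y1 + 9y2 + 10y3
  subject to:
    y1 + y3 >= 2
    y2 + y3 >= 5
    y1, y2, y3 >= 0

Solving the primal: x* = (1, 9).
  primal value c^T x* = 47.
Solving the dual: y* = (0, 3, 2).
  dual value b^T y* = 47.
Strong duality: c^T x* = b^T y*. Confirmed.

47


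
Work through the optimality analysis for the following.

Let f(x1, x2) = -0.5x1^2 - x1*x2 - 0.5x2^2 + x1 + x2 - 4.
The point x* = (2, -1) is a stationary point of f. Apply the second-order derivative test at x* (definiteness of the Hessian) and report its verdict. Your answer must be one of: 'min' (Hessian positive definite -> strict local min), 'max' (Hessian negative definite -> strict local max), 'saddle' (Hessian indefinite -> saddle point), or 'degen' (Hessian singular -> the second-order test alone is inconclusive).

Compute the Hessian H = grad^2 f:
  H = [[-1, -1], [-1, -1]]
Verify stationarity: grad f(x*) = H x* + g = (0, 0).
Eigenvalues of H: -2, 0.
H has a zero eigenvalue (singular; negative semidefinite but not definite), so H is neither positive definite, negative definite, nor indefinite. The second-order test alone is inconclusive -> degen.
(Indeed, f is constant along the null direction of H through x*, so x* is not a strict local extremum.)

degen


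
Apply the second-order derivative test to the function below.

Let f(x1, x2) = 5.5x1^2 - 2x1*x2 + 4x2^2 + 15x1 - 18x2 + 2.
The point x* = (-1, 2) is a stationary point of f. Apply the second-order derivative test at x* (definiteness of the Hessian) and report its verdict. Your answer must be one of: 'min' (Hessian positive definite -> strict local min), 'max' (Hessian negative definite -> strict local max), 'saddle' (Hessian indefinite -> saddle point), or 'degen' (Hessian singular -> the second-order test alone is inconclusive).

Compute the Hessian H = grad^2 f:
  H = [[11, -2], [-2, 8]]
Verify stationarity: grad f(x*) = H x* + g = (0, 0).
Eigenvalues of H: 7, 12.
Both eigenvalues > 0, so H is positive definite -> x* is a strict local min.

min


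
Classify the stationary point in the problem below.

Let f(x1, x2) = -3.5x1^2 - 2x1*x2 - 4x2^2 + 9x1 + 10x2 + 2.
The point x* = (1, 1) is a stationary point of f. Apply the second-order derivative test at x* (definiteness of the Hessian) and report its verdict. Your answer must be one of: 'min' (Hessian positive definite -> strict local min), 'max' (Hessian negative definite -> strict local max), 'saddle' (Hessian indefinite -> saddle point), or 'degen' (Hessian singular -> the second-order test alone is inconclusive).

Compute the Hessian H = grad^2 f:
  H = [[-7, -2], [-2, -8]]
Verify stationarity: grad f(x*) = H x* + g = (0, 0).
Eigenvalues of H: -9.5616, -5.4384.
Both eigenvalues < 0, so H is negative definite -> x* is a strict local max.

max


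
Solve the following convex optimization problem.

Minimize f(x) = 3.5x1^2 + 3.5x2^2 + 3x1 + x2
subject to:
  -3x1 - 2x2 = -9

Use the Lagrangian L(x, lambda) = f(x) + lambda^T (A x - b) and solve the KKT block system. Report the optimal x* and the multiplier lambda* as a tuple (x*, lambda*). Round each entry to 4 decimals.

Form the Lagrangian:
  L(x, lambda) = (1/2) x^T Q x + c^T x + lambda^T (A x - b)
Stationarity (grad_x L = 0): Q x + c + A^T lambda = 0.
Primal feasibility: A x = b.

This gives the KKT block system:
  [ Q   A^T ] [ x     ]   [-c ]
  [ A    0  ] [ lambda ] = [ b ]

Solving the linear system:
  x*      = (2.011, 1.4835)
  lambda* = (5.6923)
  f(x*)   = 29.3736

x* = (2.011, 1.4835), lambda* = (5.6923)


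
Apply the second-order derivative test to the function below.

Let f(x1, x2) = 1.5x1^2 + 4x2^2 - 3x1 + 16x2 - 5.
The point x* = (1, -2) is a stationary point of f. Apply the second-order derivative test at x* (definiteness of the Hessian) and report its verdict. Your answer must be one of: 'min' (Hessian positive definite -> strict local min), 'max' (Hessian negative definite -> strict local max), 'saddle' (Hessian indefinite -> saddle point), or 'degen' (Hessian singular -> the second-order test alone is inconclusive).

Compute the Hessian H = grad^2 f:
  H = [[3, 0], [0, 8]]
Verify stationarity: grad f(x*) = H x* + g = (0, 0).
Eigenvalues of H: 3, 8.
Both eigenvalues > 0, so H is positive definite -> x* is a strict local min.

min


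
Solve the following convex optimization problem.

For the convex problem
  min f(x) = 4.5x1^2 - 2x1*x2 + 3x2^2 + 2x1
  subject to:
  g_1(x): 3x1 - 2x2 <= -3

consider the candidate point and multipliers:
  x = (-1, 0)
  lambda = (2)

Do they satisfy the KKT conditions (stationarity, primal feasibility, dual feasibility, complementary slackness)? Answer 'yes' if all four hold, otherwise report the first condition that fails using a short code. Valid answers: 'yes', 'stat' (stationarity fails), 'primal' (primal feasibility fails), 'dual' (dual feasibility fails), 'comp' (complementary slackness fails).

Gradient of f: grad f(x) = Q x + c = (-7, 2)
Constraint values g_i(x) = a_i^T x - b_i:
  g_1((-1, 0)) = 0
Stationarity residual: grad f(x) + sum_i lambda_i a_i = (-1, -2)
  -> stationarity FAILS
Primal feasibility (all g_i <= 0): OK
Dual feasibility (all lambda_i >= 0): OK
Complementary slackness (lambda_i * g_i(x) = 0 for all i): OK

Verdict: the first failing condition is stationarity -> stat.

stat


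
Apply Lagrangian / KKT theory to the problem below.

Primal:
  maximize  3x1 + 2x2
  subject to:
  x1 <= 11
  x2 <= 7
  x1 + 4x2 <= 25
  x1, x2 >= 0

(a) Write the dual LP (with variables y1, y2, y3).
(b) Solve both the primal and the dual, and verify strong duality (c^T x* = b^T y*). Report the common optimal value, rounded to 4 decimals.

The standard primal-dual pair for 'max c^T x s.t. A x <= b, x >= 0' is:
  Dual:  min b^T y  s.t.  A^T y >= c,  y >= 0.

So the dual LP is:
  minimize  11y1 + 7y2 + 25y3
  subject to:
    y1 + y3 >= 3
    y2 + 4y3 >= 2
    y1, y2, y3 >= 0

Solving the primal: x* = (11, 3.5).
  primal value c^T x* = 40.
Solving the dual: y* = (2.5, 0, 0.5).
  dual value b^T y* = 40.
Strong duality: c^T x* = b^T y*. Confirmed.

40


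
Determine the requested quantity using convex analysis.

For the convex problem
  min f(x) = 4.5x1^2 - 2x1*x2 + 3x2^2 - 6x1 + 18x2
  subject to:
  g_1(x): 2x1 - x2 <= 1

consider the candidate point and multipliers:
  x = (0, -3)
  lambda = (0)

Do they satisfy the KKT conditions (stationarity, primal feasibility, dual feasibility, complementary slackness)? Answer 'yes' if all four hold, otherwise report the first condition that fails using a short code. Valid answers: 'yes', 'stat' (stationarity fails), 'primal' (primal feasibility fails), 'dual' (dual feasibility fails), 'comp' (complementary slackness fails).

Gradient of f: grad f(x) = Q x + c = (0, 0)
Constraint values g_i(x) = a_i^T x - b_i:
  g_1((0, -3)) = 2
Stationarity residual: grad f(x) + sum_i lambda_i a_i = (0, 0)
  -> stationarity OK
Primal feasibility (all g_i <= 0): FAILS
Dual feasibility (all lambda_i >= 0): OK
Complementary slackness (lambda_i * g_i(x) = 0 for all i): OK

Verdict: the first failing condition is primal_feasibility -> primal.

primal


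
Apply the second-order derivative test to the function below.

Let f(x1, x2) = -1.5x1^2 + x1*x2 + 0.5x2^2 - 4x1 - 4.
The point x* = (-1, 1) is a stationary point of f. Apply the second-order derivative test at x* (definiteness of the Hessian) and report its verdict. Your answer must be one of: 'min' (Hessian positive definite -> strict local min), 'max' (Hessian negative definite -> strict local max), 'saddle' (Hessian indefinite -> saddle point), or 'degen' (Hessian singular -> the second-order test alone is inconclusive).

Compute the Hessian H = grad^2 f:
  H = [[-3, 1], [1, 1]]
Verify stationarity: grad f(x*) = H x* + g = (0, 0).
Eigenvalues of H: -3.2361, 1.2361.
Eigenvalues have mixed signs, so H is indefinite -> x* is a saddle point.

saddle


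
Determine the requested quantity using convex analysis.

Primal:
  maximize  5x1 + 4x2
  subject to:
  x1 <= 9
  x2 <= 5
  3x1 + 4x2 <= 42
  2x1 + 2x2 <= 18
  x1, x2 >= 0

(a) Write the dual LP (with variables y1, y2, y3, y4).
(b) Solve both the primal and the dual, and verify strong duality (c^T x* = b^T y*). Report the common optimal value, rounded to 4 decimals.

The standard primal-dual pair for 'max c^T x s.t. A x <= b, x >= 0' is:
  Dual:  min b^T y  s.t.  A^T y >= c,  y >= 0.

So the dual LP is:
  minimize  9y1 + 5y2 + 42y3 + 18y4
  subject to:
    y1 + 3y3 + 2y4 >= 5
    y2 + 4y3 + 2y4 >= 4
    y1, y2, y3, y4 >= 0

Solving the primal: x* = (9, 0).
  primal value c^T x* = 45.
Solving the dual: y* = (0, 0, 0, 2.5).
  dual value b^T y* = 45.
Strong duality: c^T x* = b^T y*. Confirmed.

45


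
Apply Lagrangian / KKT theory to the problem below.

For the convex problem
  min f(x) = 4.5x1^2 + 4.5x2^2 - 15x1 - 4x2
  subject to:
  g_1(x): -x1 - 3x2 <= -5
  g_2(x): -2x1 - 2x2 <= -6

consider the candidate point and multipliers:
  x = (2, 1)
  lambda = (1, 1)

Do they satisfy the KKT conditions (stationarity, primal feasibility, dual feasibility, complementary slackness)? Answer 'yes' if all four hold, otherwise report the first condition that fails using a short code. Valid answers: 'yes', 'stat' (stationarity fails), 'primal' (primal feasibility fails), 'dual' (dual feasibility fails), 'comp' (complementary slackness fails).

Gradient of f: grad f(x) = Q x + c = (3, 5)
Constraint values g_i(x) = a_i^T x - b_i:
  g_1((2, 1)) = 0
  g_2((2, 1)) = 0
Stationarity residual: grad f(x) + sum_i lambda_i a_i = (0, 0)
  -> stationarity OK
Primal feasibility (all g_i <= 0): OK
Dual feasibility (all lambda_i >= 0): OK
Complementary slackness (lambda_i * g_i(x) = 0 for all i): OK

Verdict: yes, KKT holds.

yes


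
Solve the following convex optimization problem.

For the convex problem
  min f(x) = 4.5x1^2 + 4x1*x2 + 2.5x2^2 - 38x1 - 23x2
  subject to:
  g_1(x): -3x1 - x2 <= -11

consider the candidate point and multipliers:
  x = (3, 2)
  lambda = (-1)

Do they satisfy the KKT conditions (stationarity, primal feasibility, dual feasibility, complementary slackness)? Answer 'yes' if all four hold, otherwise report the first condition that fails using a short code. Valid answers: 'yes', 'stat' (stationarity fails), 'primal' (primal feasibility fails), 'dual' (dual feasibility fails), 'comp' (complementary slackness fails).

Gradient of f: grad f(x) = Q x + c = (-3, -1)
Constraint values g_i(x) = a_i^T x - b_i:
  g_1((3, 2)) = 0
Stationarity residual: grad f(x) + sum_i lambda_i a_i = (0, 0)
  -> stationarity OK
Primal feasibility (all g_i <= 0): OK
Dual feasibility (all lambda_i >= 0): FAILS
Complementary slackness (lambda_i * g_i(x) = 0 for all i): OK

Verdict: the first failing condition is dual_feasibility -> dual.

dual


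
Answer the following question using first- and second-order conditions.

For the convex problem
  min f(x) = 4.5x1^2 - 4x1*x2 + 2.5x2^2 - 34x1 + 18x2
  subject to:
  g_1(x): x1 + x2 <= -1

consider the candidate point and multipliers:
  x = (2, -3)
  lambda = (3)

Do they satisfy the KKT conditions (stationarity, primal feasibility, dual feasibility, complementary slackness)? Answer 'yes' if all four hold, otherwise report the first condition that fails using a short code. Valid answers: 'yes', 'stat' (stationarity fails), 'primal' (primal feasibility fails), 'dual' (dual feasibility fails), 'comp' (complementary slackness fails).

Gradient of f: grad f(x) = Q x + c = (-4, -5)
Constraint values g_i(x) = a_i^T x - b_i:
  g_1((2, -3)) = 0
Stationarity residual: grad f(x) + sum_i lambda_i a_i = (-1, -2)
  -> stationarity FAILS
Primal feasibility (all g_i <= 0): OK
Dual feasibility (all lambda_i >= 0): OK
Complementary slackness (lambda_i * g_i(x) = 0 for all i): OK

Verdict: the first failing condition is stationarity -> stat.

stat


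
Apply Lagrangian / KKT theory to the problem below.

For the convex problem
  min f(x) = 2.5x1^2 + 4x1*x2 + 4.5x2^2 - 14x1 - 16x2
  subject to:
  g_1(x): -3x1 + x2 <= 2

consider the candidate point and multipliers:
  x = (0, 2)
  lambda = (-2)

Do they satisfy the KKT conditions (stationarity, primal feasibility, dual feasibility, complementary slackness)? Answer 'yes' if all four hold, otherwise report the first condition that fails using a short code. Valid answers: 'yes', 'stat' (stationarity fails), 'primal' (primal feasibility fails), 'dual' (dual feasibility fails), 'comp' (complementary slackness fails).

Gradient of f: grad f(x) = Q x + c = (-6, 2)
Constraint values g_i(x) = a_i^T x - b_i:
  g_1((0, 2)) = 0
Stationarity residual: grad f(x) + sum_i lambda_i a_i = (0, 0)
  -> stationarity OK
Primal feasibility (all g_i <= 0): OK
Dual feasibility (all lambda_i >= 0): FAILS
Complementary slackness (lambda_i * g_i(x) = 0 for all i): OK

Verdict: the first failing condition is dual_feasibility -> dual.

dual


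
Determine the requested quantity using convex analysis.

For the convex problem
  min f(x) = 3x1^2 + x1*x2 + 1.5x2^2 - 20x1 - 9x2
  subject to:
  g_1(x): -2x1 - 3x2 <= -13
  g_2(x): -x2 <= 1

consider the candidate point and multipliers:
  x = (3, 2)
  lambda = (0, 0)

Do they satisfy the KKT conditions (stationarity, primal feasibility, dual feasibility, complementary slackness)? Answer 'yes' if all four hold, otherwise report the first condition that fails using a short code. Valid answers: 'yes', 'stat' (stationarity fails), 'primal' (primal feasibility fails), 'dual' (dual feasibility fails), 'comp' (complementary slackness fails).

Gradient of f: grad f(x) = Q x + c = (0, 0)
Constraint values g_i(x) = a_i^T x - b_i:
  g_1((3, 2)) = 1
  g_2((3, 2)) = -3
Stationarity residual: grad f(x) + sum_i lambda_i a_i = (0, 0)
  -> stationarity OK
Primal feasibility (all g_i <= 0): FAILS
Dual feasibility (all lambda_i >= 0): OK
Complementary slackness (lambda_i * g_i(x) = 0 for all i): OK

Verdict: the first failing condition is primal_feasibility -> primal.

primal


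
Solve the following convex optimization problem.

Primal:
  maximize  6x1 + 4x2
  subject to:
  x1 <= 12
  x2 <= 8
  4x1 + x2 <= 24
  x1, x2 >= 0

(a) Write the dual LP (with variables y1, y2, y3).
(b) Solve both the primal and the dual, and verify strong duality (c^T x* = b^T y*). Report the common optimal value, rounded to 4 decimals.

The standard primal-dual pair for 'max c^T x s.t. A x <= b, x >= 0' is:
  Dual:  min b^T y  s.t.  A^T y >= c,  y >= 0.

So the dual LP is:
  minimize  12y1 + 8y2 + 24y3
  subject to:
    y1 + 4y3 >= 6
    y2 + y3 >= 4
    y1, y2, y3 >= 0

Solving the primal: x* = (4, 8).
  primal value c^T x* = 56.
Solving the dual: y* = (0, 2.5, 1.5).
  dual value b^T y* = 56.
Strong duality: c^T x* = b^T y*. Confirmed.

56


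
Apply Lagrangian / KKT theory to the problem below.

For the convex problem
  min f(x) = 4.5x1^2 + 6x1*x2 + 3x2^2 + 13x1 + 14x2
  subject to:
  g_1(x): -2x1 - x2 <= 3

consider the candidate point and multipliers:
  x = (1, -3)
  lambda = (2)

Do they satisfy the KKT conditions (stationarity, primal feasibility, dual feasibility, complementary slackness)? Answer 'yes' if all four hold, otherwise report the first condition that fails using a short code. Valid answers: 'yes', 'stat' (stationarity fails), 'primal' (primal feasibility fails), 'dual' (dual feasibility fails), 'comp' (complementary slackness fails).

Gradient of f: grad f(x) = Q x + c = (4, 2)
Constraint values g_i(x) = a_i^T x - b_i:
  g_1((1, -3)) = -2
Stationarity residual: grad f(x) + sum_i lambda_i a_i = (0, 0)
  -> stationarity OK
Primal feasibility (all g_i <= 0): OK
Dual feasibility (all lambda_i >= 0): OK
Complementary slackness (lambda_i * g_i(x) = 0 for all i): FAILS

Verdict: the first failing condition is complementary_slackness -> comp.

comp


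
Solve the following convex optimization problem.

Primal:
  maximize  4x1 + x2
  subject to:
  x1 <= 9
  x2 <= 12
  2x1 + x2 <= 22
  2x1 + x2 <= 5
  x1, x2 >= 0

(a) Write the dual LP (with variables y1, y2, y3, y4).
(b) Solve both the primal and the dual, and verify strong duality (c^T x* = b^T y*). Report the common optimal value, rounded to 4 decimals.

The standard primal-dual pair for 'max c^T x s.t. A x <= b, x >= 0' is:
  Dual:  min b^T y  s.t.  A^T y >= c,  y >= 0.

So the dual LP is:
  minimize  9y1 + 12y2 + 22y3 + 5y4
  subject to:
    y1 + 2y3 + 2y4 >= 4
    y2 + y3 + y4 >= 1
    y1, y2, y3, y4 >= 0

Solving the primal: x* = (2.5, 0).
  primal value c^T x* = 10.
Solving the dual: y* = (0, 0, 0, 2).
  dual value b^T y* = 10.
Strong duality: c^T x* = b^T y*. Confirmed.

10


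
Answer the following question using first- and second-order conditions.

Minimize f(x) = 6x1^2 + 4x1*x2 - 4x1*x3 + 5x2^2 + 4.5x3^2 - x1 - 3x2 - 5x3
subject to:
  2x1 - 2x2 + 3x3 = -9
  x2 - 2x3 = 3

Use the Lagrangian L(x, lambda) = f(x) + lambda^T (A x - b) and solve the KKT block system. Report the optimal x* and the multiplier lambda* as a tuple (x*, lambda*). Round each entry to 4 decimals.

Form the Lagrangian:
  L(x, lambda) = (1/2) x^T Q x + c^T x + lambda^T (A x - b)
Stationarity (grad_x L = 0): Q x + c + A^T lambda = 0.
Primal feasibility: A x = b.

This gives the KKT block system:
  [ Q   A^T ] [ x     ]   [-c ]
  [ A    0  ] [ lambda ] = [ b ]

Solving the linear system:
  x*      = (-1.8527, 1.5893, -0.7054)
  lambda* = (7.0268, 8.5714)
  f(x*)   = 19.0692

x* = (-1.8527, 1.5893, -0.7054), lambda* = (7.0268, 8.5714)


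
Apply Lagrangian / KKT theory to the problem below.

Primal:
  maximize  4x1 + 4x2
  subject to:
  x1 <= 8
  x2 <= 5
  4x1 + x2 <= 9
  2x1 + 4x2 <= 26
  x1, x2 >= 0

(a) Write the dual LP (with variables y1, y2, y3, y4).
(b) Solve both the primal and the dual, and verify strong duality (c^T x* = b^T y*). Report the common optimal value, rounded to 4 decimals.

The standard primal-dual pair for 'max c^T x s.t. A x <= b, x >= 0' is:
  Dual:  min b^T y  s.t.  A^T y >= c,  y >= 0.

So the dual LP is:
  minimize  8y1 + 5y2 + 9y3 + 26y4
  subject to:
    y1 + 4y3 + 2y4 >= 4
    y2 + y3 + 4y4 >= 4
    y1, y2, y3, y4 >= 0

Solving the primal: x* = (1, 5).
  primal value c^T x* = 24.
Solving the dual: y* = (0, 3, 1, 0).
  dual value b^T y* = 24.
Strong duality: c^T x* = b^T y*. Confirmed.

24


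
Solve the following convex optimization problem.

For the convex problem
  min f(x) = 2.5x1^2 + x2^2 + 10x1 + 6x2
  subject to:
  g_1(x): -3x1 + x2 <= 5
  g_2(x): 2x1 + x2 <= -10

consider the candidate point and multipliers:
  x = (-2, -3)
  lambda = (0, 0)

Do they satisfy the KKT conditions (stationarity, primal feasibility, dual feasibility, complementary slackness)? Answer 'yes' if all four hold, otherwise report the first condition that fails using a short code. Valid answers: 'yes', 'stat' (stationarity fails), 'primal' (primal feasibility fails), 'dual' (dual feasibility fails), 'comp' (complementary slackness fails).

Gradient of f: grad f(x) = Q x + c = (0, 0)
Constraint values g_i(x) = a_i^T x - b_i:
  g_1((-2, -3)) = -2
  g_2((-2, -3)) = 3
Stationarity residual: grad f(x) + sum_i lambda_i a_i = (0, 0)
  -> stationarity OK
Primal feasibility (all g_i <= 0): FAILS
Dual feasibility (all lambda_i >= 0): OK
Complementary slackness (lambda_i * g_i(x) = 0 for all i): OK

Verdict: the first failing condition is primal_feasibility -> primal.

primal


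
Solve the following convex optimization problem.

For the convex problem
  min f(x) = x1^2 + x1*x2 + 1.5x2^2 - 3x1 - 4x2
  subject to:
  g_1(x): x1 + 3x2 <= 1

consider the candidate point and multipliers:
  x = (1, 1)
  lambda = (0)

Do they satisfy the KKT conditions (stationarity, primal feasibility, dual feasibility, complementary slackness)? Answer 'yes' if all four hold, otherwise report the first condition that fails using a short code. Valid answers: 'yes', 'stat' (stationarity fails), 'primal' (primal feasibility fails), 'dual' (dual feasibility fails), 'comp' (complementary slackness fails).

Gradient of f: grad f(x) = Q x + c = (0, 0)
Constraint values g_i(x) = a_i^T x - b_i:
  g_1((1, 1)) = 3
Stationarity residual: grad f(x) + sum_i lambda_i a_i = (0, 0)
  -> stationarity OK
Primal feasibility (all g_i <= 0): FAILS
Dual feasibility (all lambda_i >= 0): OK
Complementary slackness (lambda_i * g_i(x) = 0 for all i): OK

Verdict: the first failing condition is primal_feasibility -> primal.

primal


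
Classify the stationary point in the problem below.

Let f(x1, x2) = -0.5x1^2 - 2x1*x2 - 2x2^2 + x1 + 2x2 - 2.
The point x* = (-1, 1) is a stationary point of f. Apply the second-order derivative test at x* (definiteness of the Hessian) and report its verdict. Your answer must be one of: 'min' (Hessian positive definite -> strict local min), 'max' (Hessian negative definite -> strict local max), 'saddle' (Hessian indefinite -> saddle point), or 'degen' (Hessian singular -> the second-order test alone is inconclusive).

Compute the Hessian H = grad^2 f:
  H = [[-1, -2], [-2, -4]]
Verify stationarity: grad f(x*) = H x* + g = (0, 0).
Eigenvalues of H: -5, 0.
H has a zero eigenvalue (singular; negative semidefinite but not definite), so H is neither positive definite, negative definite, nor indefinite. The second-order test alone is inconclusive -> degen.
(Indeed, f is constant along the null direction of H through x*, so x* is not a strict local extremum.)

degen


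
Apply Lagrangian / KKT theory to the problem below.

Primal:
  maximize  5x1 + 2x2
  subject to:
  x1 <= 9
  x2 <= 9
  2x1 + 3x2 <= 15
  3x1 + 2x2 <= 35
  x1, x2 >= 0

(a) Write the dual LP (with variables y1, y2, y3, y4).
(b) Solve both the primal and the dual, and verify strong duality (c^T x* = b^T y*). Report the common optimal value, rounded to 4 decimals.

The standard primal-dual pair for 'max c^T x s.t. A x <= b, x >= 0' is:
  Dual:  min b^T y  s.t.  A^T y >= c,  y >= 0.

So the dual LP is:
  minimize  9y1 + 9y2 + 15y3 + 35y4
  subject to:
    y1 + 2y3 + 3y4 >= 5
    y2 + 3y3 + 2y4 >= 2
    y1, y2, y3, y4 >= 0

Solving the primal: x* = (7.5, 0).
  primal value c^T x* = 37.5.
Solving the dual: y* = (0, 0, 2.5, 0).
  dual value b^T y* = 37.5.
Strong duality: c^T x* = b^T y*. Confirmed.

37.5


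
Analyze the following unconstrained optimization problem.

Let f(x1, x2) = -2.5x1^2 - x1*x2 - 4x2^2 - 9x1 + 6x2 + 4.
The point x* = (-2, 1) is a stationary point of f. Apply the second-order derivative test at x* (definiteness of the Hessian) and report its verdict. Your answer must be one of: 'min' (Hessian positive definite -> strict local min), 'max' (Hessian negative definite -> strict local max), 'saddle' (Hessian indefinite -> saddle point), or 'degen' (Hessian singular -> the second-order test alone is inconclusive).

Compute the Hessian H = grad^2 f:
  H = [[-5, -1], [-1, -8]]
Verify stationarity: grad f(x*) = H x* + g = (0, 0).
Eigenvalues of H: -8.3028, -4.6972.
Both eigenvalues < 0, so H is negative definite -> x* is a strict local max.

max


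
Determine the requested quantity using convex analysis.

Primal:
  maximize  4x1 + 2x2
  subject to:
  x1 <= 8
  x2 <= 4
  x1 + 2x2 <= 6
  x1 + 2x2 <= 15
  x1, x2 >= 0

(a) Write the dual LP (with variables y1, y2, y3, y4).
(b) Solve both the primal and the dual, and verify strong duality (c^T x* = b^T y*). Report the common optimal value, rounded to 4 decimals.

The standard primal-dual pair for 'max c^T x s.t. A x <= b, x >= 0' is:
  Dual:  min b^T y  s.t.  A^T y >= c,  y >= 0.

So the dual LP is:
  minimize  8y1 + 4y2 + 6y3 + 15y4
  subject to:
    y1 + y3 + y4 >= 4
    y2 + 2y3 + 2y4 >= 2
    y1, y2, y3, y4 >= 0

Solving the primal: x* = (6, 0).
  primal value c^T x* = 24.
Solving the dual: y* = (0, 0, 4, 0).
  dual value b^T y* = 24.
Strong duality: c^T x* = b^T y*. Confirmed.

24


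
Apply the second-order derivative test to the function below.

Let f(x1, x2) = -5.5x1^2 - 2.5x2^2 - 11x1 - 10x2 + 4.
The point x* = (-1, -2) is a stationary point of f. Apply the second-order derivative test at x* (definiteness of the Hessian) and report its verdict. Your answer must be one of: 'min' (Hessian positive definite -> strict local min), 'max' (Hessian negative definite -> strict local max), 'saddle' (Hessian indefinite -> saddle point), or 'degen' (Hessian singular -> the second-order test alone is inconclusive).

Compute the Hessian H = grad^2 f:
  H = [[-11, 0], [0, -5]]
Verify stationarity: grad f(x*) = H x* + g = (0, 0).
Eigenvalues of H: -11, -5.
Both eigenvalues < 0, so H is negative definite -> x* is a strict local max.

max


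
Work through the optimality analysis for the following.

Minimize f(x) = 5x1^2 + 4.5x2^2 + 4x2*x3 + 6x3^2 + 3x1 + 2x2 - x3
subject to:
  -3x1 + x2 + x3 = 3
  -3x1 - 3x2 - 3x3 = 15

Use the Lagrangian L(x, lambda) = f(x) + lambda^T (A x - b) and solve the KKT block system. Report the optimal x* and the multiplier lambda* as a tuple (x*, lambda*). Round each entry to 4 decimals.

Form the Lagrangian:
  L(x, lambda) = (1/2) x^T Q x + c^T x + lambda^T (A x - b)
Stationarity (grad_x L = 0): Q x + c + A^T lambda = 0.
Primal feasibility: A x = b.

This gives the KKT block system:
  [ Q   A^T ] [ x     ]   [-c ]
  [ A    0  ] [ lambda ] = [ b ]

Solving the linear system:
  x*      = (-2, -2.0769, -0.9231)
  lambda* = (0.8462, -6.5128)
  f(x*)   = 42.9615

x* = (-2, -2.0769, -0.9231), lambda* = (0.8462, -6.5128)


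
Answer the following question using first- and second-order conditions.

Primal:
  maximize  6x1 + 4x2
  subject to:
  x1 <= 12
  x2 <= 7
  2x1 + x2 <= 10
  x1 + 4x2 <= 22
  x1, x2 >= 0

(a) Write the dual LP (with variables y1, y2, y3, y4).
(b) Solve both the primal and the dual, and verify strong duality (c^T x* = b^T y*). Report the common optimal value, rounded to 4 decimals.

The standard primal-dual pair for 'max c^T x s.t. A x <= b, x >= 0' is:
  Dual:  min b^T y  s.t.  A^T y >= c,  y >= 0.

So the dual LP is:
  minimize  12y1 + 7y2 + 10y3 + 22y4
  subject to:
    y1 + 2y3 + y4 >= 6
    y2 + y3 + 4y4 >= 4
    y1, y2, y3, y4 >= 0

Solving the primal: x* = (2.5714, 4.8571).
  primal value c^T x* = 34.8571.
Solving the dual: y* = (0, 0, 2.8571, 0.2857).
  dual value b^T y* = 34.8571.
Strong duality: c^T x* = b^T y*. Confirmed.

34.8571


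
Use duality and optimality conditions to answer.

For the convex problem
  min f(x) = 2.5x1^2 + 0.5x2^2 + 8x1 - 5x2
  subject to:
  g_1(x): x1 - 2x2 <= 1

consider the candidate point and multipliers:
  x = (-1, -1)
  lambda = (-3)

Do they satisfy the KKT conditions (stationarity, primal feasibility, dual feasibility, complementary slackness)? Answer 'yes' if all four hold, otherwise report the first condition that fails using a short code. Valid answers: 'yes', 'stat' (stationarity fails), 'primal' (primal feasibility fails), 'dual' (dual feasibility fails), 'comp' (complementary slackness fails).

Gradient of f: grad f(x) = Q x + c = (3, -6)
Constraint values g_i(x) = a_i^T x - b_i:
  g_1((-1, -1)) = 0
Stationarity residual: grad f(x) + sum_i lambda_i a_i = (0, 0)
  -> stationarity OK
Primal feasibility (all g_i <= 0): OK
Dual feasibility (all lambda_i >= 0): FAILS
Complementary slackness (lambda_i * g_i(x) = 0 for all i): OK

Verdict: the first failing condition is dual_feasibility -> dual.

dual


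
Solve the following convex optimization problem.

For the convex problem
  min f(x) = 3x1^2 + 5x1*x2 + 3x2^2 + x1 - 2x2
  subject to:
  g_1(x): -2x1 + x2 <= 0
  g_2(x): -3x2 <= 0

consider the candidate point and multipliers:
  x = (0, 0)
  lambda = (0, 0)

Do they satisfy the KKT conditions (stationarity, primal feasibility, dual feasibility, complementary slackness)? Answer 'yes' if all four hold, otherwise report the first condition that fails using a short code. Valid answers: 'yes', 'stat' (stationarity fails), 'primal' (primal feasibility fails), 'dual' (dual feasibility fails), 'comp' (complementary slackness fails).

Gradient of f: grad f(x) = Q x + c = (1, -2)
Constraint values g_i(x) = a_i^T x - b_i:
  g_1((0, 0)) = 0
  g_2((0, 0)) = 0
Stationarity residual: grad f(x) + sum_i lambda_i a_i = (1, -2)
  -> stationarity FAILS
Primal feasibility (all g_i <= 0): OK
Dual feasibility (all lambda_i >= 0): OK
Complementary slackness (lambda_i * g_i(x) = 0 for all i): OK

Verdict: the first failing condition is stationarity -> stat.

stat


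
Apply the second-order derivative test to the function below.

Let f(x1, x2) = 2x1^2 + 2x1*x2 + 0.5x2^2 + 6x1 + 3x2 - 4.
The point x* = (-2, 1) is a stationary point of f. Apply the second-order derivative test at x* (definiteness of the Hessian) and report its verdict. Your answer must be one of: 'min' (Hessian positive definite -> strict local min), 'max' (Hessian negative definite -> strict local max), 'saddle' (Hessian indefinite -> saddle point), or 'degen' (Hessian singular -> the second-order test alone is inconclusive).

Compute the Hessian H = grad^2 f:
  H = [[4, 2], [2, 1]]
Verify stationarity: grad f(x*) = H x* + g = (0, 0).
Eigenvalues of H: 0, 5.
H has a zero eigenvalue (singular; positive semidefinite but not definite), so H is neither positive definite, negative definite, nor indefinite. The second-order test alone is inconclusive -> degen.
(Indeed, f is constant along the null direction of H through x*, so x* is not a strict local extremum.)

degen


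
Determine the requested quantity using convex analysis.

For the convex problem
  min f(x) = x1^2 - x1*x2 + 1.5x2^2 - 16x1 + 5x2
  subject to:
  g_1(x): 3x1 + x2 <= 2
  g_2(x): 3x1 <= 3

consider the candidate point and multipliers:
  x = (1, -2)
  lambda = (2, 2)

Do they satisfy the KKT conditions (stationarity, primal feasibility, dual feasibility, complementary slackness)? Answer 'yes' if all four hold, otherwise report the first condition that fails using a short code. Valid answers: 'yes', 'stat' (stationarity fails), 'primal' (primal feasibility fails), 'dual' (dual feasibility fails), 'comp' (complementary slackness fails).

Gradient of f: grad f(x) = Q x + c = (-12, -2)
Constraint values g_i(x) = a_i^T x - b_i:
  g_1((1, -2)) = -1
  g_2((1, -2)) = 0
Stationarity residual: grad f(x) + sum_i lambda_i a_i = (0, 0)
  -> stationarity OK
Primal feasibility (all g_i <= 0): OK
Dual feasibility (all lambda_i >= 0): OK
Complementary slackness (lambda_i * g_i(x) = 0 for all i): FAILS

Verdict: the first failing condition is complementary_slackness -> comp.

comp


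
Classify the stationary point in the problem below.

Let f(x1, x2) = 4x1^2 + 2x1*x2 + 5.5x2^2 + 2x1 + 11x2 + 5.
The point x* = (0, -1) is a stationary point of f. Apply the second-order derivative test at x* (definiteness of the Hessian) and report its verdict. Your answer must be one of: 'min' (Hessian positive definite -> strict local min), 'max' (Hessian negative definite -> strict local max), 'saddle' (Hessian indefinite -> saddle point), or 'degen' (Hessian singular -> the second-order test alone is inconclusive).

Compute the Hessian H = grad^2 f:
  H = [[8, 2], [2, 11]]
Verify stationarity: grad f(x*) = H x* + g = (0, 0).
Eigenvalues of H: 7, 12.
Both eigenvalues > 0, so H is positive definite -> x* is a strict local min.

min


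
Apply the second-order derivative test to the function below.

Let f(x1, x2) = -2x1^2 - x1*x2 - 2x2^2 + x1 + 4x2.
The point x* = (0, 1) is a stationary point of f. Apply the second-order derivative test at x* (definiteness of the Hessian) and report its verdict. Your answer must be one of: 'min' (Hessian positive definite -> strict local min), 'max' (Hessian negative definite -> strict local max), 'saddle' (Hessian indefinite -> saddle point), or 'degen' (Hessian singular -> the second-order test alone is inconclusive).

Compute the Hessian H = grad^2 f:
  H = [[-4, -1], [-1, -4]]
Verify stationarity: grad f(x*) = H x* + g = (0, 0).
Eigenvalues of H: -5, -3.
Both eigenvalues < 0, so H is negative definite -> x* is a strict local max.

max


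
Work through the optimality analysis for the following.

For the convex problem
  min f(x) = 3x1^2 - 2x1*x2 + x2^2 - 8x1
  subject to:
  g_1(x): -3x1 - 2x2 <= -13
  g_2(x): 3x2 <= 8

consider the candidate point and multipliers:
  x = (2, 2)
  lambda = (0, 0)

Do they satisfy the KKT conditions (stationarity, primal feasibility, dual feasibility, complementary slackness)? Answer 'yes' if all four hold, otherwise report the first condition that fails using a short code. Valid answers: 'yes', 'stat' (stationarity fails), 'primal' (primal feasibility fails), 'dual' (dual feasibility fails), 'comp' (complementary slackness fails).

Gradient of f: grad f(x) = Q x + c = (0, 0)
Constraint values g_i(x) = a_i^T x - b_i:
  g_1((2, 2)) = 3
  g_2((2, 2)) = -2
Stationarity residual: grad f(x) + sum_i lambda_i a_i = (0, 0)
  -> stationarity OK
Primal feasibility (all g_i <= 0): FAILS
Dual feasibility (all lambda_i >= 0): OK
Complementary slackness (lambda_i * g_i(x) = 0 for all i): OK

Verdict: the first failing condition is primal_feasibility -> primal.

primal


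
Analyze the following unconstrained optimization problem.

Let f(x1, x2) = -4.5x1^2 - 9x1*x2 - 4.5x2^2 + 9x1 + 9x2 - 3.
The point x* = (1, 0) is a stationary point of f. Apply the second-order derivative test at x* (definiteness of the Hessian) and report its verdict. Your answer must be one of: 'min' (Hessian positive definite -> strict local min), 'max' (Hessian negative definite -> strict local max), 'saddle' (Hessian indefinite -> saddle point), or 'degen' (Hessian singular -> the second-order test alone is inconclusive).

Compute the Hessian H = grad^2 f:
  H = [[-9, -9], [-9, -9]]
Verify stationarity: grad f(x*) = H x* + g = (0, 0).
Eigenvalues of H: -18, 0.
H has a zero eigenvalue (singular; negative semidefinite but not definite), so H is neither positive definite, negative definite, nor indefinite. The second-order test alone is inconclusive -> degen.
(Indeed, f is constant along the null direction of H through x*, so x* is not a strict local extremum.)

degen


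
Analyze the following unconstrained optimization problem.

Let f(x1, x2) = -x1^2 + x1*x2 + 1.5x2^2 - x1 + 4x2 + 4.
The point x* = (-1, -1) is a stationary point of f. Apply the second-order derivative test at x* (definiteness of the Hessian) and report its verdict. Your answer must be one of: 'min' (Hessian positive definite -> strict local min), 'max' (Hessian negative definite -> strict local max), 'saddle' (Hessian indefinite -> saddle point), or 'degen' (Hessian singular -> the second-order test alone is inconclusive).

Compute the Hessian H = grad^2 f:
  H = [[-2, 1], [1, 3]]
Verify stationarity: grad f(x*) = H x* + g = (0, 0).
Eigenvalues of H: -2.1926, 3.1926.
Eigenvalues have mixed signs, so H is indefinite -> x* is a saddle point.

saddle


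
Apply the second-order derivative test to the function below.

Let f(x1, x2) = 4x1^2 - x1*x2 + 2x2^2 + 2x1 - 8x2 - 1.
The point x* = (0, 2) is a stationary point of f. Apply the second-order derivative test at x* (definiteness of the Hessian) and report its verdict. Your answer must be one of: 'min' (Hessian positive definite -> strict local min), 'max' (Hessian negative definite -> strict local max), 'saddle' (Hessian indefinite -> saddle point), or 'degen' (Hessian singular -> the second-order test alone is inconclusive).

Compute the Hessian H = grad^2 f:
  H = [[8, -1], [-1, 4]]
Verify stationarity: grad f(x*) = H x* + g = (0, 0).
Eigenvalues of H: 3.7639, 8.2361.
Both eigenvalues > 0, so H is positive definite -> x* is a strict local min.

min


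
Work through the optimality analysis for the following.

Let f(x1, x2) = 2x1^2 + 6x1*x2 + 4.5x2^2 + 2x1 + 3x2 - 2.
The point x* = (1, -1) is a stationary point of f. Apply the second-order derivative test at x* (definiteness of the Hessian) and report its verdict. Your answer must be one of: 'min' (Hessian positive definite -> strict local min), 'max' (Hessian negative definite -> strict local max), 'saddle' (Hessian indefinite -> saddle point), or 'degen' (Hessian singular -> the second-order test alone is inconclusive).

Compute the Hessian H = grad^2 f:
  H = [[4, 6], [6, 9]]
Verify stationarity: grad f(x*) = H x* + g = (0, 0).
Eigenvalues of H: 0, 13.
H has a zero eigenvalue (singular; positive semidefinite but not definite), so H is neither positive definite, negative definite, nor indefinite. The second-order test alone is inconclusive -> degen.
(Indeed, f is constant along the null direction of H through x*, so x* is not a strict local extremum.)

degen


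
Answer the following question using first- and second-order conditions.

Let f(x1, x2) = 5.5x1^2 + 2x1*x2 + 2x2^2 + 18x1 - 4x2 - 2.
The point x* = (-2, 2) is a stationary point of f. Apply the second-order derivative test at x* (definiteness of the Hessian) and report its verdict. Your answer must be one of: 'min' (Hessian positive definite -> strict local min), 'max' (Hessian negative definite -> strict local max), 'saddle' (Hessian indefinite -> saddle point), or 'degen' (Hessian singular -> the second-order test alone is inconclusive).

Compute the Hessian H = grad^2 f:
  H = [[11, 2], [2, 4]]
Verify stationarity: grad f(x*) = H x* + g = (0, 0).
Eigenvalues of H: 3.4689, 11.5311.
Both eigenvalues > 0, so H is positive definite -> x* is a strict local min.

min


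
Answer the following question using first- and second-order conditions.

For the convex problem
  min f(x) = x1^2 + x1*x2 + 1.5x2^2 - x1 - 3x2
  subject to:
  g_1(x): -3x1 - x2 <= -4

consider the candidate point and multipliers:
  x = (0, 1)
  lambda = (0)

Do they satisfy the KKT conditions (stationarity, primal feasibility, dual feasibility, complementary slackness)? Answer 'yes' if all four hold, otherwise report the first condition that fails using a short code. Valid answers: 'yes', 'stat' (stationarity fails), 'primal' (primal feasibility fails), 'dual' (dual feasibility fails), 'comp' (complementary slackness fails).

Gradient of f: grad f(x) = Q x + c = (0, 0)
Constraint values g_i(x) = a_i^T x - b_i:
  g_1((0, 1)) = 3
Stationarity residual: grad f(x) + sum_i lambda_i a_i = (0, 0)
  -> stationarity OK
Primal feasibility (all g_i <= 0): FAILS
Dual feasibility (all lambda_i >= 0): OK
Complementary slackness (lambda_i * g_i(x) = 0 for all i): OK

Verdict: the first failing condition is primal_feasibility -> primal.

primal


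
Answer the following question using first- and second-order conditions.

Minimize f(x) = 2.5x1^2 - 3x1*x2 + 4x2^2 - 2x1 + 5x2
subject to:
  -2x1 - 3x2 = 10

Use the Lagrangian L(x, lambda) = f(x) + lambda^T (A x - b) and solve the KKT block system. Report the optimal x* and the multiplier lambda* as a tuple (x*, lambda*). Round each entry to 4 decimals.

Form the Lagrangian:
  L(x, lambda) = (1/2) x^T Q x + c^T x + lambda^T (A x - b)
Stationarity (grad_x L = 0): Q x + c + A^T lambda = 0.
Primal feasibility: A x = b.

This gives the KKT block system:
  [ Q   A^T ] [ x     ]   [-c ]
  [ A    0  ] [ lambda ] = [ b ]

Solving the linear system:
  x*      = (-1.7876, -2.1416)
  lambda* = (-2.2566)
  f(x*)   = 7.7168

x* = (-1.7876, -2.1416), lambda* = (-2.2566)


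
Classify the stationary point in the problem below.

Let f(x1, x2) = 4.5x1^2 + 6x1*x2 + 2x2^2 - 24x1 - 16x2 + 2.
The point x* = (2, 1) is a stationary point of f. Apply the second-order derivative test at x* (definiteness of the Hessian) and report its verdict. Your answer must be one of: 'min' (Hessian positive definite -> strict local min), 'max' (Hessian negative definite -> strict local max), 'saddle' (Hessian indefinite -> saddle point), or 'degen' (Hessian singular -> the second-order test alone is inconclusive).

Compute the Hessian H = grad^2 f:
  H = [[9, 6], [6, 4]]
Verify stationarity: grad f(x*) = H x* + g = (0, 0).
Eigenvalues of H: 0, 13.
H has a zero eigenvalue (singular; positive semidefinite but not definite), so H is neither positive definite, negative definite, nor indefinite. The second-order test alone is inconclusive -> degen.
(Indeed, f is constant along the null direction of H through x*, so x* is not a strict local extremum.)

degen


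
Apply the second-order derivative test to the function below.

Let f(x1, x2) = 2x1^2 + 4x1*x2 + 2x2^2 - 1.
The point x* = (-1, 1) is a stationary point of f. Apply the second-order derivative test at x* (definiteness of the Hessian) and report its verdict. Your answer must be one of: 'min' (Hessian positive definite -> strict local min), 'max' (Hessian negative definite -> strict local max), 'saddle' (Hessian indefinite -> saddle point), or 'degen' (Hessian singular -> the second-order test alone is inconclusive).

Compute the Hessian H = grad^2 f:
  H = [[4, 4], [4, 4]]
Verify stationarity: grad f(x*) = H x* + g = (0, 0).
Eigenvalues of H: 0, 8.
H has a zero eigenvalue (singular; positive semidefinite but not definite), so H is neither positive definite, negative definite, nor indefinite. The second-order test alone is inconclusive -> degen.
(Indeed, f is constant along the null direction of H through x*, so x* is not a strict local extremum.)

degen
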